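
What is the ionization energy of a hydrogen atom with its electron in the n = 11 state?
0.11 eV

The ionization energy is the energy needed to remove the electron completely (n → ∞).

For hydrogen, E_n = -13.6057 eV / n².

At n = 11: E_11 = -13.6057 / 11² = -0.11244 eV
At n = ∞: E_∞ = 0 eV

Ionization energy = E_∞ - E_11 = 0 - (-0.11244) = 0.11244 eV
Ionization energy ≈ 0.11 eV

This is also called the binding energy of the electron in state n = 11.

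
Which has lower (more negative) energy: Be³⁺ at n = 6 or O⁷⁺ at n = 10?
O⁷⁺ at n = 10 (E = -8.708 eV)

Using E_n = -13.6057 Z² / n² eV:

Be³⁺ (Z = 4) at n = 6:
E = -13.6057 × 4² / 6² = -13.6057 × 16 / 36 = -6.046978 eV

O⁷⁺ (Z = 8) at n = 10:
E = -13.6057 × 8² / 10² = -13.6057 × 64 / 100 = -8.707648 eV

Since -8.707648 eV < -6.046978 eV,
O⁷⁺ at n = 10 is more tightly bound (requires more energy to ionize).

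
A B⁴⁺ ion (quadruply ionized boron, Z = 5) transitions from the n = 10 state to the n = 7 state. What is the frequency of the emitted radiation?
8.56031e+14 Hz

First, find the transition energy:
E_10 = -13.6057 × 5² / 10² = -3.40142500 eV
E_7 = -13.6057 × 5² / 7² = -6.94168367 eV
|ΔE| = |E_7 - E_10| = 3.54025867 eV

Convert to Joules: E = 3.54025867 eV × (1.602177 × 10⁻¹⁹ J/eV) = 5.6721210e-19 J

Using E = hf:
f = E/h = 5.6721210e-19 J / (6.62607 × 10⁻³⁴ J·s)
f = 8.56031e+14 Hz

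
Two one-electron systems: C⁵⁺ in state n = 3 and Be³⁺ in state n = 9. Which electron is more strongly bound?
C⁵⁺ at n = 3 (E = -54.423 eV)

Using E_n = -13.6057 Z² / n² eV:

C⁵⁺ (Z = 6) at n = 3:
E = -13.6057 × 6² / 3² = -13.6057 × 36 / 9 = -54.422800 eV

Be³⁺ (Z = 4) at n = 9:
E = -13.6057 × 4² / 9² = -13.6057 × 16 / 81 = -2.687546 eV

Since -54.422800 eV < -2.687546 eV,
C⁵⁺ at n = 3 is more tightly bound (requires more energy to ionize).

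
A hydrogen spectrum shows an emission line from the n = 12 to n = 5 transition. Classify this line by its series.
Pfund series

The spectral series in hydrogen are named based on the final (lower) energy level:
- Lyman series: n_final = 1 (ultraviolet)
- Balmer series: n_final = 2 (visible/near-UV)
- Paschen series: n_final = 3 (infrared)
- Brackett series: n_final = 4 (infrared)
- Pfund series: n_final = 5 (far infrared)

Since this transition ends at n = 5, it belongs to the Pfund series.

For reference, this 12 → 5 line has photon energy
ΔE = 13.6057 eV × (1/5² - 1/12²) = 0.44974397222 eV,
corresponding to wavelength λ = hc/ΔE = 1239.84 eV·nm / 0.44974397222 eV = 2756.76847 nm in the far infrared region.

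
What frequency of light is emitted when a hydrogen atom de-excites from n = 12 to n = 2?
7.99615e+14 Hz

First, find the transition energy:
E_12 = -13.6057 / 12² = -0.09448403 eV
E_2 = -13.6057 / 2² = -3.40142500 eV
|ΔE| = |E_2 - E_12| = 3.30694097 eV

Convert to Joules: E = 3.30694097 eV × (1.602177 × 10⁻¹⁹ J/eV) = 5.2983048e-19 J

Using E = hf:
f = E/h = 5.2983048e-19 J / (6.62607 × 10⁻³⁴ J·s)
f = 7.99615e+14 Hz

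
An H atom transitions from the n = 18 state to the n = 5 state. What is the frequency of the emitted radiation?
1.21440e+14 Hz

First, find the transition energy:
E_18 = -13.6057 / 18² = -0.041992901 eV
E_5 = -13.6057 / 5² = -0.544228000 eV
|ΔE| = |E_5 - E_18| = 0.502235099 eV

Convert to Joules: E = 0.502235099 eV × (1.602177 × 10⁻¹⁹ J/eV) = 8.0466952e-20 J

Using E = hf:
f = E/h = 8.0466952e-20 J / (6.62607 × 10⁻³⁴ J·s)
f = 1.21440e+14 Hz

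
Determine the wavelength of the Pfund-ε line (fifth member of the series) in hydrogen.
3037.5504 nm

The lines of a series are numbered from the longest wavelength (smallest ΔE) outward; the fifth line is the transition from n = n_f + 5 to n_f.
The Pfund series has all transitions ending at n_f = 5.

For H, the fifth line (ε-line) is the jump from n = 10 to n = 5:
E_10 = -13.6057 / 10² = -0.1360570000 eV
E_5 = -13.6057 / 5² = -0.5442280000 eV
ΔE = E_10 - E_5 = 0.4081710000 eV

λ = hc/E = 1239.84 eV·nm / 0.4081710000 eV
λ = 3037.5504 nm

This is the ε-line of the Pfund series in H.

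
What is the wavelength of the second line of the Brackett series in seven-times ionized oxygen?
41.007 nm

The lines of a series are numbered from the longest wavelength (smallest ΔE) outward; the second line is the transition from n = n_f + 2 to n_f.
The Brackett series has all transitions ending at n_f = 4.

For O⁷⁺ (Z = 8), the second line (β-line) is the jump from n = 6 to n = 4:
E_6 = -13.6057 × 8² / 6² = -24.18791 eV
E_4 = -13.6057 × 8² / 4² = -54.42280 eV
ΔE = E_6 - E_4 = 30.23489 eV

λ = hc/E = 1239.84 eV·nm / 30.23489 eV
λ = 41.007 nm

This is the β-line of the Brackett series in O⁷⁺.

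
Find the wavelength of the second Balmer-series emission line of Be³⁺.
30.38 nm

The lines of a series are numbered from the longest wavelength (smallest ΔE) outward; the second line is the transition from n = n_f + 2 to n_f.
The Balmer series has all transitions ending at n_f = 2.

For Be³⁺ (Z = 4), the second line (β-line) is the jump from n = 4 to n = 2:
E_4 = -13.6057 × 4² / 4² = -13.6057 eV
E_2 = -13.6057 × 4² / 2² = -54.4228 eV
ΔE = E_4 - E_2 = 40.8171 eV

λ = hc/E = 1239.84 eV·nm / 40.8171 eV
λ = 30.38 nm

This is the β-line of the Balmer series in Be³⁺.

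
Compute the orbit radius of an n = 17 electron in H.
15.293221 nm (or 152.932214 Å)

The Bohr radius formula is:
r_n = n² a₀ / Z

where a₀ = 0.052917721 nm is the Bohr radius.

For H (Z = 1) at n = 17:
r_17 = 17² × 0.052917721 nm / 1
r_17 = 289 × 0.052917721 nm / 1
r_17 = 15.2932214 nm / 1
r_17 = 15.293221 nm

The electron orbits at approximately 15.293221 nm from the nucleus.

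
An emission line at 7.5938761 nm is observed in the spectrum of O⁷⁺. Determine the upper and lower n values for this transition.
n = 4 → n = 2

First, find the photon energy from the wavelength (hc = 1239.84 eV·nm):
E = hc/λ = 1239.84 eV·nm / 7.5938761 nm = 163.26840 eV

The energy levels of O⁷⁺ satisfy E_n = -13.6057 × 8² / n² eV, so an emission n_i → n_f releases
ΔE = 13.6057 × 8² × (1/n_f² − 1/n_i²) eV.

Setting ΔE equal to the photon energy:
1/n_f² − 1/n_i² = 163.26840 / (13.6057 × 8²) = 0.18750000

Since 1/n_i² must be positive, we need 1/n_f² > 0.18750000, i.e. n_f ≤ 2. For each allowed n_f, solve n_i = (1/n_f² − 0.18750000)^(−1/2) and check whether it is a whole number:
  n_f = 1: 1/n_i² = 1.00000000 − 0.18750000 = 0.81250000 → n_i = 1.109  (not an integer) ✗
  n_f = 2: 1/n_i² = 0.25000000 − 0.18750000 = 0.06250000 → n_i = 4.000  → integer, n_i = 4 ✓

Only n_f = 2 gives an integer upper level, n_i = 4.

The transition is from n = 4 to n = 2 (emission).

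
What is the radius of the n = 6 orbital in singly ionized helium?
0.9525 nm (or 9.5252 Å)

The Bohr radius formula is:
r_n = n² a₀ / Z

where a₀ = 0.0529177 nm is the Bohr radius.

For He⁺ (Z = 2) at n = 6:
r_6 = 6² × 0.0529177 nm / 2
r_6 = 36 × 0.0529177 nm / 2
r_6 = 1.90504 nm / 2
r_6 = 0.9525 nm

The electron orbits at approximately 0.9525 nm from the nucleus.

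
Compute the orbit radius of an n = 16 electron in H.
13.54694 nm (or 135.46936 Å)

The Bohr radius formula is:
r_n = n² a₀ / Z

where a₀ = 0.05291772 nm is the Bohr radius.

For H (Z = 1) at n = 16:
r_16 = 16² × 0.05291772 nm / 1
r_16 = 256 × 0.05291772 nm / 1
r_16 = 13.546936 nm / 1
r_16 = 13.54694 nm

The electron orbits at approximately 13.54694 nm from the nucleus.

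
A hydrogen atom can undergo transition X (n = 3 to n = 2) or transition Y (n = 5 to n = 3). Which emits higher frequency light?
3 → 2

Calculate the energy for each transition:

Transition 3 → 2:
ΔE₁ = |E_2 - E_3| = |-13.6057/2² - (-13.6057/3²)|
ΔE₁ = |-3.401425000000 - (-1.511744444444)| = 1.889680556 eV

Transition 5 → 3:
ΔE₂ = |E_3 - E_5| = |-13.6057/3² - (-13.6057/5²)|
ΔE₂ = |-1.511744444444 - (-0.544228000000)| = 0.967516444 eV

Since 1.889680556 eV > 0.967516444 eV, the transition 3 → 2 emits the more energetic photon.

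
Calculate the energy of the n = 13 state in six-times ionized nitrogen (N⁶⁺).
-3.944848 eV

For hydrogen-like ions, the energy levels scale with Z²:
E_n = -13.6057 Z² / n² eV

For N⁶⁺ (Z = 7) at n = 13:
E_13 = -13.6057 × 7² / 13²
E_13 = -13.6057 × 49 / 169
E_13 = -666.6793 / 169
E_13 = -3.944848 eV

The energy is 49 times more negative than hydrogen at the same n due to the stronger nuclear charge.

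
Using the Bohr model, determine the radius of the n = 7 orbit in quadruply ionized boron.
0.51859 nm (or 5.18594 Å)

The Bohr radius formula is:
r_n = n² a₀ / Z

where a₀ = 0.05291772 nm is the Bohr radius.

For B⁴⁺ (Z = 5) at n = 7:
r_7 = 7² × 0.05291772 nm / 5
r_7 = 49 × 0.05291772 nm / 5
r_7 = 2.592968 nm / 5
r_7 = 0.51859 nm

The electron orbits at approximately 0.51859 nm from the nucleus.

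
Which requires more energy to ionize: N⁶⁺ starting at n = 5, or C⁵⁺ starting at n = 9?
N⁶⁺ at n = 5 (E = -26.66717 eV)

Using E_n = -13.6057 Z² / n² eV:

N⁶⁺ (Z = 7) at n = 5:
E = -13.6057 × 7² / 5² = -13.6057 × 49 / 25 = -26.66717200 eV

C⁵⁺ (Z = 6) at n = 9:
E = -13.6057 × 6² / 9² = -13.6057 × 36 / 81 = -6.04697778 eV

Since -26.66717200 eV < -6.04697778 eV,
N⁶⁺ at n = 5 is more tightly bound (requires more energy to ionize).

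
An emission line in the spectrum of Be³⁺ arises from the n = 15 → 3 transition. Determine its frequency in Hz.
5.61467e+15 Hz

First, find the transition energy:
E_15 = -13.6057 × 4² / 15² = -0.96751644 eV
E_3 = -13.6057 × 4² / 3² = -24.18791111 eV
|ΔE| = |E_3 - E_15| = 23.22039467 eV

Convert to Joules: E = 23.22039467 eV × (1.602177 × 10⁻¹⁹ J/eV) = 3.7203182e-18 J

Using E = hf:
f = E/h = 3.7203182e-18 J / (6.62607 × 10⁻³⁴ J·s)
f = 5.61467e+15 Hz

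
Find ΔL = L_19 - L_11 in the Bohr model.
8.43657e-34 J·s (or 8ℏ)

In the Bohr model, L_n = nℏ where ℏ = 1.0545718e-34 J·s.

L_19 = 19ℏ = 2.0036864e-33 J·s
L_11 = 11ℏ = 1.1600290e-33 J·s

ΔL = L_19 - L_11 = (19 - 11)ℏ = 8ℏ
ΔL = 8 × 1.0545718e-34 J·s = 8.43657e-34 J·s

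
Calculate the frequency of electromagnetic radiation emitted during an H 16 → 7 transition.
5.43e+13 Hz

First, find the transition energy:
E_16 = -13.6057 / 16² = -0.053147 eV
E_7 = -13.6057 / 7² = -0.277667 eV
|ΔE| = |E_7 - E_16| = 0.224520 eV

Convert to Joules: E = 0.224520 eV × (1.602177 × 10⁻¹⁹ J/eV) = 3.5972e-20 J

Using E = hf:
f = E/h = 3.5972e-20 J / (6.62607 × 10⁻³⁴ J·s)
f = 5.43e+13 Hz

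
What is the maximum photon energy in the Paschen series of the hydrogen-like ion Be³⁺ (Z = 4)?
24.1879 eV

The series limit corresponds to the transition from n = ∞ to n = 3.
This is the highest energy (shortest wavelength) transition in the Paschen series.

E_∞ = 0 eV
E_3 = -13.6057 × 4² / 3² = -24.1879 eV

Energy at series limit:
ΔE = E_∞ - E_3 = 0 - (-24.1879) = 24.1879 eV

This energy equals the ionization energy from the n = 3 state of Be³⁺.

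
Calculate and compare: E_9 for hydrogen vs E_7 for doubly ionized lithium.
Li²⁺ at n = 7 (E = -2.499006 eV)

Using E_n = -13.6057 Z² / n² eV:

H (Z = 1) at n = 9:
E = -13.6057 × 1² / 9² = -13.6057 × 1 / 81 = -0.167971605 eV

Li²⁺ (Z = 3) at n = 7:
E = -13.6057 × 3² / 7² = -13.6057 × 9 / 49 = -2.499006122 eV

Since -2.499006122 eV < -0.167971605 eV,
Li²⁺ at n = 7 is more tightly bound (requires more energy to ionize).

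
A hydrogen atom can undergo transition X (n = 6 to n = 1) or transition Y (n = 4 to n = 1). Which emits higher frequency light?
6 → 1

Calculate the energy for each transition:

Transition 6 → 1:
ΔE₁ = |E_1 - E_6| = |-13.6057/1² - (-13.6057/6²)|
ΔE₁ = |-13.6057000000 - (-0.3779361111)| = 13.2277639 eV

Transition 4 → 1:
ΔE₂ = |E_1 - E_4| = |-13.6057/1² - (-13.6057/4²)|
ΔE₂ = |-13.6057000000 - (-0.8503562500)| = 12.7553438 eV

Since 13.2277639 eV > 12.7553438 eV, the transition 6 → 1 emits the more energetic photon.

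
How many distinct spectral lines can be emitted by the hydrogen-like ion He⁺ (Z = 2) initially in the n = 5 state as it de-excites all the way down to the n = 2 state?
6

The electron can occupy levels n = 2, 3, ..., 5 during de-excitation — that is m = 5 - 2 + 1 = 4 distinct levels.

The number of distinct spectral lines equals the number of ways to choose 2 of these m levels (each pair gives one possible emission transition):

Number of lines = m(m-1)/2 = 4×3/2 = 6

These correspond to all possible transitions between the 4 levels:
5 → 4, 5 → 3, 5 → 2, 4 → 3, 4 → 2, 3 → 2

Each transition produces a photon with a unique energy (and thus wavelength). This count does not depend on Z.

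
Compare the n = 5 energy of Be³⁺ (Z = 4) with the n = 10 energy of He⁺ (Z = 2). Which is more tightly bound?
Be³⁺ at n = 5 (E = -8.7076 eV)

Using E_n = -13.6057 Z² / n² eV:

Be³⁺ (Z = 4) at n = 5:
E = -13.6057 × 4² / 5² = -13.6057 × 16 / 25 = -8.7076480 eV

He⁺ (Z = 2) at n = 10:
E = -13.6057 × 2² / 10² = -13.6057 × 4 / 100 = -0.5442280 eV

Since -8.7076480 eV < -0.5442280 eV,
Be³⁺ at n = 5 is more tightly bound (requires more energy to ionize).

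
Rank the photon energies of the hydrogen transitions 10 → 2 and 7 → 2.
10 → 2

Calculate the energy for each transition:

Transition 10 → 2:
ΔE₁ = |E_2 - E_10| = |-13.6057/2² - (-13.6057/10²)|
ΔE₁ = |-3.40142500 - (-0.13605700)| = 3.26537 eV

Transition 7 → 2:
ΔE₂ = |E_2 - E_7| = |-13.6057/2² - (-13.6057/7²)|
ΔE₂ = |-3.40142500 - (-0.27766735)| = 3.12376 eV

Since 3.26537 eV > 3.12376 eV, the transition 10 → 2 emits the more energetic photon.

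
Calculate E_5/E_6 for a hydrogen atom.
1.440

Using E_n = -13.6057 Z² / n² eV with Z = 1:

E_5 = -13.6057 / 5² = -13.6057 / 25 = -0.544228000 eV
E_6 = -13.6057 / 6² = -13.6057 / 36 = -0.377936111 eV

The ratio is:
E_5/E_6 = (-0.544228000) / (-0.377936111)
E_5/E_6 = (-13.6057/25) / (-13.6057/36)
E_5/E_6 = 36/25
E_5/E_6 = 1.440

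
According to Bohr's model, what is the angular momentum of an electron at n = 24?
2.531e-33 J·s (or 24ℏ)

In the Bohr model, angular momentum is quantized:
L = nℏ

where ℏ = h/(2π) = 1.05457e-34 J·s

For n = 24:
L = 24 × 1.05457e-34 J·s
L = 2.531e-33 J·s

This can also be written as L = 24ℏ.
The angular momentum is an integer multiple of the reduced Planck constant.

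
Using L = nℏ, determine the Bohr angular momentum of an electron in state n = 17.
1.7928e-33 J·s (or 17ℏ)

In the Bohr model, angular momentum is quantized:
L = nℏ

where ℏ = h/(2π) = 1.054572e-34 J·s

For n = 17:
L = 17 × 1.054572e-34 J·s
L = 1.7928e-33 J·s

This can also be written as L = 17ℏ.
The angular momentum is an integer multiple of the reduced Planck constant.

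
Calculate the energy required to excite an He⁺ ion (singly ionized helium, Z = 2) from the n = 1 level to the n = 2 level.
40.8171 eV

The energy levels of a hydrogen-like atom are E_n = -13.6057 Z² eV / n².

Energy at n = 1: E_1 = -13.6057 × 2² / 1² = -54.4228000 eV
Energy at n = 2: E_2 = -13.6057 × 2² / 2² = -13.6057000 eV

The excitation energy is the difference:
ΔE = E_2 - E_1
ΔE = -13.6057000 - (-54.4228000)
ΔE = 40.8171 eV

Since this is positive, energy must be absorbed (photon absorption).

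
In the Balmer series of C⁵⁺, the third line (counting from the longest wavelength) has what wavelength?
12.05377 nm

The lines of a series are numbered from the longest wavelength (smallest ΔE) outward; the third line is the transition from n = n_f + 3 to n_f.
The Balmer series has all transitions ending at n_f = 2.

For C⁵⁺ (Z = 6), the third line (γ-line) is the jump from n = 5 to n = 2:
E_5 = -13.6057 × 6² / 5² = -19.5922080 eV
E_2 = -13.6057 × 6² / 2² = -122.4513000 eV
ΔE = E_5 - E_2 = 102.8590920 eV

λ = hc/E = 1239.84 eV·nm / 102.8590920 eV
λ = 12.05377 nm

This is the γ-line of the Balmer series in C⁵⁺.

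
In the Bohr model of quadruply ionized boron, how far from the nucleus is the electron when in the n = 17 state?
3.05864 nm (or 30.58644 Å)

The Bohr radius formula is:
r_n = n² a₀ / Z

where a₀ = 0.05291772 nm is the Bohr radius.

For B⁴⁺ (Z = 5) at n = 17:
r_17 = 17² × 0.05291772 nm / 5
r_17 = 289 × 0.05291772 nm / 5
r_17 = 15.293221 nm / 5
r_17 = 3.05864 nm

The electron orbits at approximately 3.05864 nm from the nucleus.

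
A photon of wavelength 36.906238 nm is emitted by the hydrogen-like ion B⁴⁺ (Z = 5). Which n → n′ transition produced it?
n = 9 → n = 3

First, find the photon energy from the wavelength (hc = 1239.84 eV·nm):
E = hc/λ = 1239.84 eV·nm / 36.906238 nm = 33.594321 eV

The energy levels of B⁴⁺ satisfy E_n = -13.6057 × 5² / n² eV, so an emission n_i → n_f releases
ΔE = 13.6057 × 5² × (1/n_f² − 1/n_i²) eV.

Setting ΔE equal to the photon energy:
1/n_f² − 1/n_i² = 33.594321 / (13.6057 × 5²) = 0.098765432

Since 1/n_i² must be positive, we need 1/n_f² > 0.098765432, i.e. n_f ≤ 3. For each allowed n_f, solve n_i = (1/n_f² − 0.098765432)^(−1/2) and check whether it is a whole number:
  n_f = 1: 1/n_i² = 1.000000000 − 0.098765432 = 0.901234568 → n_i = 1.053  (not an integer) ✗
  n_f = 2: 1/n_i² = 0.250000000 − 0.098765432 = 0.151234568 → n_i = 2.571  (not an integer) ✗
  n_f = 3: 1/n_i² = 0.111111111 − 0.098765432 = 0.012345679 → n_i = 9.000  → integer, n_i = 9 ✓

Only n_f = 3 gives an integer upper level, n_i = 9.

The transition is from n = 9 to n = 3 (emission).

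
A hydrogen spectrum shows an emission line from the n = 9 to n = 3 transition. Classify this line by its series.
Paschen series

The spectral series in hydrogen are named based on the final (lower) energy level:
- Lyman series: n_final = 1 (ultraviolet)
- Balmer series: n_final = 2 (visible/near-UV)
- Paschen series: n_final = 3 (infrared)
- Brackett series: n_final = 4 (infrared)
- Pfund series: n_final = 5 (far infrared)

Since this transition ends at n = 3, it belongs to the Paschen series.

For reference, this 9 → 3 line has photon energy
ΔE = 13.6057 eV × (1/3² - 1/9²) = 1.34377284 eV,
corresponding to wavelength λ = hc/ΔE = 1239.84 eV·nm / 1.34377284 eV = 922.6559 nm in the infrared region.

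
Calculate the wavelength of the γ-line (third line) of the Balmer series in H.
433.936 nm

The lines of a series are numbered from the longest wavelength (smallest ΔE) outward; the third line is the transition from n = n_f + 3 to n_f.
The Balmer series has all transitions ending at n_f = 2.

For H, the third line (γ-line) is the jump from n = 5 to n = 2:
E_5 = -13.6057 / 5² = -0.5442280 eV
E_2 = -13.6057 / 2² = -3.4014250 eV
ΔE = E_5 - E_2 = 2.8571970 eV

λ = hc/E = 1239.84 eV·nm / 2.8571970 eV
λ = 433.936 nm

This is the γ-line of the Balmer series in H.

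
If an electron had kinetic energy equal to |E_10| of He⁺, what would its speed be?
4.37539e+05 m/s (or 0.145947% of c)

The binding energy at n = 10 for He⁺ is:
E_10 = -13.6057 × 2²/10² = -0.544228000 eV
|E_10| = 0.544228000 eV

Convert to Joules:
KE = 0.544228000 eV × (1.602177 × 10⁻¹⁹ J/eV) = 8.7194958e-20 J

Using KE = ½mv²:
v = √(2·KE/m_e)
v = √(2 × 8.7194958e-20 J / 9.10938 × 10⁻³¹ kg)
v = 4.37539e+05 m/s

This is approximately 0.145947% the speed of light.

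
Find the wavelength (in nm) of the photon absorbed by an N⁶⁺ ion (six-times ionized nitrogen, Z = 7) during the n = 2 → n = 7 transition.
8.1001 nm

First, find the transition energy using E_n = -13.6057 Z² / n² eV:
E_2 = -13.6057 × 7² / 2² = -166.669825 eV
E_7 = -13.6057 × 7² / 7² = -13.605700 eV

Photon energy: |ΔE| = |E_7 - E_2| = 153.064125 eV

Convert to wavelength using E = hc/λ with hc = 1239.84 eV·nm:
λ = hc/E = 1239.84 eV·nm / 153.064125 eV
λ = 8.1001 nm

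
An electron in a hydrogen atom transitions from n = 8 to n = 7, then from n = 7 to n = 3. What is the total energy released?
1.30 eV

The energy levels of hydrogen are E_n = -13.6057 / n² eV.

First transition (8 → 7):
ΔE₁ = |E_7 - E_8|
ΔE₁ = |-0.27766735 - (-0.21258906)| = 0.06508 eV

Second transition (7 → 3):
ΔE₂ = |E_3 - E_7|
ΔE₂ = |-1.51174444 - (-0.27766735)| = 1.23408 eV

Total energy released:
E_total = ΔE₁ + ΔE₂ = 0.06508 + 1.23408 = 1.30 eV

Note: This equals the direct transition 8 → 3: 1.30 eV ✓
Energy is conserved regardless of the path taken.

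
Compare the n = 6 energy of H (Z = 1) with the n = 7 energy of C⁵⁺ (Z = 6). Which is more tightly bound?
C⁵⁺ at n = 7 (E = -9.996024 eV)

Using E_n = -13.6057 Z² / n² eV:

H (Z = 1) at n = 6:
E = -13.6057 × 1² / 6² = -13.6057 × 1 / 36 = -0.377936111 eV

C⁵⁺ (Z = 6) at n = 7:
E = -13.6057 × 6² / 7² = -13.6057 × 36 / 49 = -9.996024490 eV

Since -9.996024490 eV < -0.377936111 eV,
C⁵⁺ at n = 7 is more tightly bound (requires more energy to ionize).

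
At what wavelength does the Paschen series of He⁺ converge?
205.0347 nm

The series limit corresponds to the transition from n = ∞ to n = 3.
This is the highest energy (shortest wavelength) transition in the Paschen series.

E_∞ = 0 eV
E_3 = -13.6057 × 2² / 3² = -6.04697778 eV

Energy at series limit:
ΔE = E_∞ - E_3 = 0 - (-6.04697778) = 6.04697778 eV
λ = hc/E = 1239.84 eV·nm / 6.04697778 eV = 205.0347 nm

This energy equals the ionization energy from the n = 3 state of He⁺.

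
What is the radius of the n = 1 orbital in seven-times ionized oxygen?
0.00661 nm (or 0.06615 Å)

The Bohr radius formula is:
r_n = n² a₀ / Z

where a₀ = 0.05291772 nm is the Bohr radius.

For O⁷⁺ (Z = 8) at n = 1:
r_1 = 1² × 0.05291772 nm / 8
r_1 = 1 × 0.05291772 nm / 8
r_1 = 0.052918 nm / 8
r_1 = 0.00661 nm

The electron orbits at approximately 0.00661 nm from the nucleus.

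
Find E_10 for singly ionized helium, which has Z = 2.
-0.544228 eV

For hydrogen-like ions, the energy levels scale with Z²:
E_n = -13.6057 Z² / n² eV

For He⁺ (Z = 2) at n = 10:
E_10 = -13.6057 × 2² / 10²
E_10 = -13.6057 × 4 / 100
E_10 = -54.4228 / 100
E_10 = -0.544228 eV

The energy is 4 times more negative than hydrogen at the same n due to the stronger nuclear charge.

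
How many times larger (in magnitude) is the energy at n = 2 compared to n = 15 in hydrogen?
56.250000

Using E_n = -13.6057 Z² / n² eV with Z = 1:

E_2 = -13.6057 / 2² = -13.6057 / 4 = -3.401425000000 eV
E_15 = -13.6057 / 15² = -13.6057 / 225 = -0.060469777778 eV

The ratio is:
E_2/E_15 = (-3.401425000000) / (-0.060469777778)
E_2/E_15 = (-13.6057/4) / (-13.6057/225)
E_2/E_15 = 225/4
E_2/E_15 = 56.250000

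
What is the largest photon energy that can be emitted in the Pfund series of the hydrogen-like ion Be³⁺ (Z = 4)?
8.708 eV

The series limit corresponds to the transition from n = ∞ to n = 5.
This is the highest energy (shortest wavelength) transition in the Pfund series.

E_∞ = 0 eV
E_5 = -13.6057 × 4² / 5² = -8.708 eV

Energy at series limit:
ΔE = E_∞ - E_5 = 0 - (-8.708) = 8.708 eV

This energy equals the ionization energy from the n = 5 state of Be³⁺.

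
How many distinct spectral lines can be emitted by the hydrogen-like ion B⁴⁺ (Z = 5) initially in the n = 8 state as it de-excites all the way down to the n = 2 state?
21

The electron can occupy levels n = 2, 3, ..., 8 during de-excitation — that is m = 8 - 2 + 1 = 7 distinct levels.

The number of distinct spectral lines equals the number of ways to choose 2 of these m levels (each pair gives one possible emission transition):

Number of lines = m(m-1)/2 = 7×6/2 = 21

These correspond to all possible transitions between the 7 levels:
8 → 7, 8 → 6, 8 → 5, 8 → 4, 8 → 3, 8 → 2, 7 → 6, 7 → 5...

Each transition produces a photon with a unique energy (and thus wavelength). This count does not depend on Z.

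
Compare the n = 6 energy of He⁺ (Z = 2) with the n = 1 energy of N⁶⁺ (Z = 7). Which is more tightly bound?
N⁶⁺ at n = 1 (E = -666.67930 eV)

Using E_n = -13.6057 Z² / n² eV:

He⁺ (Z = 2) at n = 6:
E = -13.6057 × 2² / 6² = -13.6057 × 4 / 36 = -1.51174444 eV

N⁶⁺ (Z = 7) at n = 1:
E = -13.6057 × 7² / 1² = -13.6057 × 49 / 1 = -666.67930000 eV

Since -666.67930000 eV < -1.51174444 eV,
N⁶⁺ at n = 1 is more tightly bound (requires more energy to ionize).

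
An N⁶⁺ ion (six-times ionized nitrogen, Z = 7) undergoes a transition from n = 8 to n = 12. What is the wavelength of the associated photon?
214.240292 nm

First, find the transition energy using E_n = -13.6057 Z² / n² eV:
E_8 = -13.6057 × 7² / 8² = -10.4168640625 eV
E_12 = -13.6057 × 7² / 12² = -4.6297173611 eV

Photon energy: |ΔE| = |E_12 - E_8| = 5.7871467014 eV

Convert to wavelength using E = hc/λ with hc = 1239.84 eV·nm:
λ = hc/E = 1239.84 eV·nm / 5.7871467014 eV
λ = 214.240292 nm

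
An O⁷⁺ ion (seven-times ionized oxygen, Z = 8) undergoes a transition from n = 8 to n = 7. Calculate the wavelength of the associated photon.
297.680 nm

First, find the transition energy using E_n = -13.6057 Z² / n² eV:
E_8 = -13.6057 × 8² / 8² = -13.6057000 eV
E_7 = -13.6057 × 8² / 7² = -17.7707102 eV

Photon energy: |ΔE| = |E_7 - E_8| = 4.1650102 eV

Convert to wavelength using E = hc/λ with hc = 1239.84 eV·nm:
λ = hc/E = 1239.84 eV·nm / 4.1650102 eV
λ = 297.680 nm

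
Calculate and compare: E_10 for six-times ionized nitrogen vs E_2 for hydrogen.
N⁶⁺ at n = 10 (E = -6.6668 eV)

Using E_n = -13.6057 Z² / n² eV:

N⁶⁺ (Z = 7) at n = 10:
E = -13.6057 × 7² / 10² = -13.6057 × 49 / 100 = -6.6667930 eV

H (Z = 1) at n = 2:
E = -13.6057 × 1² / 2² = -13.6057 × 1 / 4 = -3.4014250 eV

Since -6.6667930 eV < -3.4014250 eV,
N⁶⁺ at n = 10 is more tightly bound (requires more energy to ionize).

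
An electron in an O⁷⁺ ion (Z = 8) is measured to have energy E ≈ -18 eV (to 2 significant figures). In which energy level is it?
n = 7

The exact energy levels follow E_n = -13.6057 Z² / n² eV with Z = 8.

The measured value (-18 eV) is reported to only 2 significant figures, so we must test candidate n values and see which one matches to that precision.

Candidate energies:
  n = 5:  E = -13.6057 × 8² / 5² = -34.83059 eV
  n = 6:  E = -13.6057 × 8² / 6² = -24.18791 eV
  n = 7:  E = -13.6057 × 8² / 7² = -17.77071 eV  ← matches
  n = 8:  E = -13.6057 × 8² / 8² = -13.60570 eV
  n = 9:  E = -13.6057 × 8² / 9² = -10.75018 eV

Checking against the measurement of -18 eV (2 sig figs), only n = 7 agrees:
E_7 = -17.77071 eV, which rounds to -18 eV ✓

Therefore n = 7.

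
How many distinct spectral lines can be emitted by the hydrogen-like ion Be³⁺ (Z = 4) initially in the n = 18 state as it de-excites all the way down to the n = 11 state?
28

The electron can occupy levels n = 11, 12, ..., 18 during de-excitation — that is m = 18 - 11 + 1 = 8 distinct levels.

The number of distinct spectral lines equals the number of ways to choose 2 of these m levels (each pair gives one possible emission transition):

Number of lines = m(m-1)/2 = 8×7/2 = 28

These correspond to all possible transitions between the 8 levels:
18 → 17, 18 → 16, 18 → 15, 18 → 14, 18 → 13, 18 → 12, 18 → 11, 17 → 16...

Each transition produces a photon with a unique energy (and thus wavelength). This count does not depend on Z.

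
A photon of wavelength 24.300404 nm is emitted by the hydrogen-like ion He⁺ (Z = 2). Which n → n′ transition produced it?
n = 4 → n = 1

First, find the photon energy from the wavelength (hc = 1239.84 eV·nm):
E = hc/λ = 1239.84 eV·nm / 24.300404 nm = 51.021374 eV

The energy levels of He⁺ satisfy E_n = -13.6057 × 2² / n² eV, so an emission n_i → n_f releases
ΔE = 13.6057 × 2² × (1/n_f² − 1/n_i²) eV.

Setting ΔE equal to the photon energy:
1/n_f² − 1/n_i² = 51.021374 / (13.6057 × 2²) = 0.93749998

Since 1/n_i² must be positive, we need 1/n_f² > 0.93749998, i.e. n_f ≤ 1. For each allowed n_f, solve n_i = (1/n_f² − 0.93749998)^(−1/2) and check whether it is a whole number:
  n_f = 1: 1/n_i² = 1.00000000 − 0.93749998 = 0.06250002 → n_i = 4.000  → integer, n_i = 4 ✓

Only n_f = 1 gives an integer upper level, n_i = 4.

The transition is from n = 4 to n = 1 (emission).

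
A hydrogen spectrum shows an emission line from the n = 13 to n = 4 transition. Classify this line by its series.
Brackett series

The spectral series in hydrogen are named based on the final (lower) energy level:
- Lyman series: n_final = 1 (ultraviolet)
- Balmer series: n_final = 2 (visible/near-UV)
- Paschen series: n_final = 3 (infrared)
- Brackett series: n_final = 4 (infrared)
- Pfund series: n_final = 5 (far infrared)

Since this transition ends at n = 4, it belongs to the Brackett series.

For reference, this 13 → 4 line has photon energy
ΔE = 13.6057 eV × (1/4² - 1/13²) = 0.7698491494 eV,
corresponding to wavelength λ = hc/ΔE = 1239.84 eV·nm / 0.7698491494 eV = 1610.4973 nm in the infrared region.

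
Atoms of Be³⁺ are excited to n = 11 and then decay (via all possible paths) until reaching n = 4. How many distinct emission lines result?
28

The electron can occupy levels n = 4, 5, ..., 11 during de-excitation — that is m = 11 - 4 + 1 = 8 distinct levels.

The number of distinct spectral lines equals the number of ways to choose 2 of these m levels (each pair gives one possible emission transition):

Number of lines = m(m-1)/2 = 8×7/2 = 28

These correspond to all possible transitions between the 8 levels:
11 → 10, 11 → 9, 11 → 8, 11 → 7, 11 → 6, 11 → 5, 11 → 4, 10 → 9...

Each transition produces a photon with a unique energy (and thus wavelength). This count does not depend on Z.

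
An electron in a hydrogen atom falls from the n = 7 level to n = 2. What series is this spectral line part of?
Balmer series

The spectral series in hydrogen are named based on the final (lower) energy level:
- Lyman series: n_final = 1 (ultraviolet)
- Balmer series: n_final = 2 (visible/near-UV)
- Paschen series: n_final = 3 (infrared)
- Brackett series: n_final = 4 (infrared)
- Pfund series: n_final = 5 (far infrared)

Since this transition ends at n = 2, it belongs to the Balmer series.

For reference, this 7 → 2 line has photon energy
ΔE = 13.6057 eV × (1/2² - 1/7²) = 3.123757653 eV,
corresponding to wavelength λ = hc/ΔE = 1239.84 eV·nm / 3.123757653 eV = 396.90659 nm in the visible/near-UV region.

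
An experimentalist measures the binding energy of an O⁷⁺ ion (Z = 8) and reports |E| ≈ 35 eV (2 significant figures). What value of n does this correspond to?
n = 5

The exact energy levels follow E_n = -13.6057 Z² / n² eV with Z = 8.

The measured value (-35 eV) is reported to only 2 significant figures, so we must test candidate n values and see which one matches to that precision.

Candidate energies:
  n = 3:  E = -13.6057 × 8² / 3² = -96.75164 eV
  n = 4:  E = -13.6057 × 8² / 4² = -54.42280 eV
  n = 5:  E = -13.6057 × 8² / 5² = -34.83059 eV  ← matches
  n = 6:  E = -13.6057 × 8² / 6² = -24.18791 eV
  n = 7:  E = -13.6057 × 8² / 7² = -17.77071 eV

Checking against the measurement of -35 eV (2 sig figs), only n = 5 agrees:
E_5 = -34.83059 eV, which rounds to -35 eV ✓

Therefore n = 5.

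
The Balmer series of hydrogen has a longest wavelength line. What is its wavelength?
656.110895 nm

The longest wavelength corresponds to the smallest energy transition in the series.
The Balmer series has all transitions ending at n_f = 2.

For H, the first line (α-line) is the jump from n = 3 to n = 2:
E_3 = -13.6057 / 3² = -1.5117444444 eV
E_2 = -13.6057 / 2² = -3.4014250000 eV
ΔE = E_3 - E_2 = 1.8896805556 eV

λ = hc/E = 1239.84 eV·nm / 1.8896805556 eV
λ = 656.110895 nm

This is the α-line of the Balmer series in H.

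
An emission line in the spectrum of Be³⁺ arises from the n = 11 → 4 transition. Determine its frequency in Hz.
2.85e+15 Hz

First, find the transition energy:
E_11 = -13.6057 × 4² / 11² = -1.7991008 eV
E_4 = -13.6057 × 4² / 4² = -13.6057000 eV
|ΔE| = |E_4 - E_11| = 11.8065992 eV

Convert to Joules: E = 11.8065992 eV × (1.602177 × 10⁻¹⁹ J/eV) = 1.8916e-18 J

Using E = hf:
f = E/h = 1.8916e-18 J / (6.62607 × 10⁻³⁴ J·s)
f = 2.85e+15 Hz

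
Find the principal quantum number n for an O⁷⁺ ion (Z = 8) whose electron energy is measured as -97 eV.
n = 3

The exact energy levels follow E_n = -13.6057 Z² / n² eV with Z = 8.

The measured value (-97 eV) is reported to only 2 significant figures, so we must test candidate n values and see which one matches to that precision.

Candidate energies:
  n = 1:  E = -13.6057 × 8² / 1² = -870.764800 eV
  n = 2:  E = -13.6057 × 8² / 2² = -217.691200 eV
  n = 3:  E = -13.6057 × 8² / 3² = -96.751644 eV  ← matches
  n = 4:  E = -13.6057 × 8² / 4² = -54.422800 eV
  n = 5:  E = -13.6057 × 8² / 5² = -34.830592 eV

Checking against the measurement of -97 eV (2 sig figs), only n = 3 agrees:
E_3 = -96.751644 eV, which rounds to -97 eV ✓

Therefore n = 3.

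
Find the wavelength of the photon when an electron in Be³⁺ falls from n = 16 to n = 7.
345.136 nm

First, find the transition energy using E_n = -13.6057 Z² / n² eV:
E_16 = -13.6057 × 4² / 16² = -0.8503563 eV
E_7 = -13.6057 × 4² / 7² = -4.4426776 eV

Photon energy: |ΔE| = |E_7 - E_16| = 3.5923213 eV

Convert to wavelength using E = hc/λ with hc = 1239.84 eV·nm:
λ = hc/E = 1239.84 eV·nm / 3.5923213 eV
λ = 345.136 nm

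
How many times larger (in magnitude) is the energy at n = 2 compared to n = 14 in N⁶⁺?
49.0000

Using E_n = -13.6057 Z² / n² eV with Z = 7:

E_2 = -13.6057 × 7² / 2² = -666.6793 / 4 = -166.6698250000 eV
E_14 = -13.6057 × 7² / 14² = -666.6793 / 196 = -3.4014250000 eV

The ratio is:
E_2/E_14 = (-166.6698250000) / (-3.4014250000)
E_2/E_14 = (-666.6793/4) / (-666.6793/196)
E_2/E_14 = 196/4
E_2/E_14 = 49.0000
(Note: the Z² factors cancel in the ratio.)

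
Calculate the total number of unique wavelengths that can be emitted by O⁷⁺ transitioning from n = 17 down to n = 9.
36

The electron can occupy levels n = 9, 10, ..., 17 during de-excitation — that is m = 17 - 9 + 1 = 9 distinct levels.

The number of distinct spectral lines equals the number of ways to choose 2 of these m levels (each pair gives one possible emission transition):

Number of lines = m(m-1)/2 = 9×8/2 = 36

These correspond to all possible transitions between the 9 levels:
17 → 16, 17 → 15, 17 → 14, 17 → 13, 17 → 12, 17 → 11, 17 → 10, 17 → 9...

Each transition produces a photon with a unique energy (and thus wavelength). This count does not depend on Z.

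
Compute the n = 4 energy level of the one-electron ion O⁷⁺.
-54.423 eV

For hydrogen-like ions, the energy levels scale with Z²:
E_n = -13.6057 Z² / n² eV

For O⁷⁺ (Z = 8) at n = 4:
E_4 = -13.6057 × 8² / 4²
E_4 = -13.6057 × 64 / 16
E_4 = -870.7648 / 16
E_4 = -54.423 eV

The energy is 64 times more negative than hydrogen at the same n due to the stronger nuclear charge.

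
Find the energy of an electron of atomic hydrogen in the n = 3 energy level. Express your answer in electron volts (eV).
-1.5117 eV

The energy levels of a hydrogen-like atom are given by:
E_n = -13.6057 eV / n²

For n = 3:
E_3 = -13.6057 eV / 3²
E_3 = -13.6057 eV / 9
E_3 = -1.5117 eV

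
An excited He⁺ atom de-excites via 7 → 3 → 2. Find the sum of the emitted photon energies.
12.50 eV

The energy levels of He⁺ are E_n = -13.6057 × 2² / n² eV.

First transition (7 → 3):
ΔE₁ = |E_3 - E_7|
ΔE₁ = |-6.04697778 - (-1.11066939)| = 4.93631 eV

Second transition (3 → 2):
ΔE₂ = |E_2 - E_3|
ΔE₂ = |-13.60570000 - (-6.04697778)| = 7.55872 eV

Total energy released:
E_total = ΔE₁ + ΔE₂ = 4.93631 + 7.55872 = 12.50 eV

Note: This equals the direct transition 7 → 2: 12.50 eV ✓
Energy is conserved regardless of the path taken.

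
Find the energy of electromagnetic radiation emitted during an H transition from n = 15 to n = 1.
13.5452 eV

The energy levels are E_n = -13.6057 eV / n².

Energy at n = 15: E_15 = -13.6057 / 15² = -0.0604698 eV
Energy at n = 1: E_1 = -13.6057 / 1² = -13.6057000 eV

For emission (electron falling to lower state), the photon energy is:
E_photon = E_15 - E_1 = |-0.0604698 - (-13.6057000)|
E_photon = 13.5452 eV

This energy is carried away by the emitted photon.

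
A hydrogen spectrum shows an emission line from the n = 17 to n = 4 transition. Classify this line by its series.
Brackett series

The spectral series in hydrogen are named based on the final (lower) energy level:
- Lyman series: n_final = 1 (ultraviolet)
- Balmer series: n_final = 2 (visible/near-UV)
- Paschen series: n_final = 3 (infrared)
- Brackett series: n_final = 4 (infrared)
- Pfund series: n_final = 5 (far infrared)

Since this transition ends at n = 4, it belongs to the Brackett series.

For reference, this 17 → 4 line has photon energy
ΔE = 13.6057 eV × (1/4² - 1/17²) = 0.803277703 eV,
corresponding to wavelength λ = hc/ΔE = 1239.84 eV·nm / 0.803277703 eV = 1543.476 nm in the infrared region.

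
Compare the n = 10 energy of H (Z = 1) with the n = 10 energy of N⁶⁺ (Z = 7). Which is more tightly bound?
N⁶⁺ at n = 10 (E = -6.67 eV)

Using E_n = -13.6057 Z² / n² eV:

H (Z = 1) at n = 10:
E = -13.6057 × 1² / 10² = -13.6057 × 1 / 100 = -0.13606 eV

N⁶⁺ (Z = 7) at n = 10:
E = -13.6057 × 7² / 10² = -13.6057 × 49 / 100 = -6.66679 eV

Since -6.66679 eV < -0.13606 eV,
N⁶⁺ at n = 10 is more tightly bound (requires more energy to ionize).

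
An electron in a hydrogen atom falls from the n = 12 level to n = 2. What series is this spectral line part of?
Balmer series

The spectral series in hydrogen are named based on the final (lower) energy level:
- Lyman series: n_final = 1 (ultraviolet)
- Balmer series: n_final = 2 (visible/near-UV)
- Paschen series: n_final = 3 (infrared)
- Brackett series: n_final = 4 (infrared)
- Pfund series: n_final = 5 (far infrared)

Since this transition ends at n = 2, it belongs to the Balmer series.

For reference, this 12 → 2 line has photon energy
ΔE = 13.6057 eV × (1/2² - 1/12²) = 3.3069410 eV,
corresponding to wavelength λ = hc/ΔE = 1239.84 eV·nm / 3.3069410 eV = 374.921 nm in the visible/near-UV region.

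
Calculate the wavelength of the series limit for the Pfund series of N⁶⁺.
46.493119 nm

The series limit corresponds to the transition from n = ∞ to n = 5.
This is the highest energy (shortest wavelength) transition in the Pfund series.

E_∞ = 0 eV
E_5 = -13.6057 × 7² / 5² = -26.66717200 eV

Energy at series limit:
ΔE = E_∞ - E_5 = 0 - (-26.66717200) = 26.66717200 eV
λ = hc/E = 1239.84 eV·nm / 26.66717200 eV = 46.493119 nm

This energy equals the ionization energy from the n = 5 state of N⁶⁺.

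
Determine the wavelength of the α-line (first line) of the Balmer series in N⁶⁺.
13.39002 nm

The longest wavelength corresponds to the smallest energy transition in the series.
The Balmer series has all transitions ending at n_f = 2.

For N⁶⁺ (Z = 7), the first line (α-line) is the jump from n = 3 to n = 2:
E_3 = -13.6057 × 7² / 3² = -74.0754778 eV
E_2 = -13.6057 × 7² / 2² = -166.6698250 eV
ΔE = E_3 - E_2 = 92.5943472 eV

λ = hc/E = 1239.84 eV·nm / 92.5943472 eV
λ = 13.39002 nm

This is the α-line of the Balmer series in N⁶⁺.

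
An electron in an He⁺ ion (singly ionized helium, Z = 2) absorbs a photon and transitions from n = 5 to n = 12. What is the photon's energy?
1.80 eV

The energy levels of a hydrogen-like atom are E_n = -13.6057 Z² eV / n².

Energy at n = 5: E_5 = -13.6057 × 2² / 5² = -2.17691 eV
Energy at n = 12: E_12 = -13.6057 × 2² / 12² = -0.37794 eV

The excitation energy is the difference:
ΔE = E_12 - E_5
ΔE = -0.37794 - (-2.17691)
ΔE = 1.80 eV

Since this is positive, energy must be absorbed (photon absorption).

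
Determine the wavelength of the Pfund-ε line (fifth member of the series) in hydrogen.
3037.55044 nm

The lines of a series are numbered from the longest wavelength (smallest ΔE) outward; the fifth line is the transition from n = n_f + 5 to n_f.
The Pfund series has all transitions ending at n_f = 5.

For H, the fifth line (ε-line) is the jump from n = 10 to n = 5:
E_10 = -13.6057 / 10² = -0.13605700000 eV
E_5 = -13.6057 / 5² = -0.54422800000 eV
ΔE = E_10 - E_5 = 0.40817100000 eV

λ = hc/E = 1239.84 eV·nm / 0.40817100000 eV
λ = 3037.55044 nm

This is the ε-line of the Pfund series in H.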